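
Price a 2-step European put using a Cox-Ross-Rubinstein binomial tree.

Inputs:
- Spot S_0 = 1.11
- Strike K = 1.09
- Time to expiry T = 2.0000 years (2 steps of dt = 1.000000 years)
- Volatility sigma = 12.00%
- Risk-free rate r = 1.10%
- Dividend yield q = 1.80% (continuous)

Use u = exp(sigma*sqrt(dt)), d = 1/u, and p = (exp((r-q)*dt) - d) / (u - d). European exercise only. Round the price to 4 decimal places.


dt = T/N = 1.000000
u = exp(sigma*sqrt(dt)) = 1.127497; d = 1/u = 0.886920
p = (exp((r-q)*dt) - d) / (u - d) = 0.441041
Discount per step: exp(-r*dt) = 0.989060
Stock lattice S(k, i) with i counting down-moves:
  k=0: S(0,0) = 1.1100
  k=1: S(1,0) = 1.2515; S(1,1) = 0.9845
  k=2: S(2,0) = 1.4111; S(2,1) = 1.1100; S(2,2) = 0.8732
Terminal payoffs V(N, i) = max(K - S_T, 0):
  V(2,0) = 0.000000; V(2,1) = 0.000000; V(2,2) = 0.216843
Backward induction: V(k, i) = exp(-r*dt) * [p * V(k+1, i) + (1-p) * V(k+1, i+1)].
  V(1,0) = exp(-r*dt) * [p*0.000000 + (1-p)*0.000000] = 0.000000
  V(1,1) = exp(-r*dt) * [p*0.000000 + (1-p)*0.216843] = 0.119880
  V(0,0) = exp(-r*dt) * [p*0.000000 + (1-p)*0.119880] = 0.066275

Answer: Price = V(0,0) = 0.0663


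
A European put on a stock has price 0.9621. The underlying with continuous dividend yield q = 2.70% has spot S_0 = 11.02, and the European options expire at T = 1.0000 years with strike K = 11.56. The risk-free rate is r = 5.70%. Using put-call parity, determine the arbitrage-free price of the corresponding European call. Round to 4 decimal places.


Answer: Call price = 0.7690

Derivation:
Put-call parity: C - P = S_0 * exp(-qT) - K * exp(-rT).
S_0 * exp(-qT) = 11.0200 * 0.97336124 = 10.72644088
K * exp(-rT) = 11.5600 * 0.94459407 = 10.91950744
C = P + S*exp(-qT) - K*exp(-rT)
C = 0.9621 + 10.72644088 - 10.91950744 = 0.7690


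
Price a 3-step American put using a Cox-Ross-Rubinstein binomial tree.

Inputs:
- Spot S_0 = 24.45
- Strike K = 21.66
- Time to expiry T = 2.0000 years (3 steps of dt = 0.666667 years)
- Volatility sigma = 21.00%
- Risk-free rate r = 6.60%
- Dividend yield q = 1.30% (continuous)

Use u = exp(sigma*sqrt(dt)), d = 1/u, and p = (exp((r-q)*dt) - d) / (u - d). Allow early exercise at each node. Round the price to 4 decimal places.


Answer: Price = V(0,0) = 0.9593

Derivation:
dt = T/N = 0.666667
u = exp(sigma*sqrt(dt)) = 1.187042; d = 1/u = 0.842430
p = (exp((r-q)*dt) - d) / (u - d) = 0.561602
Discount per step: exp(-r*dt) = 0.956954
Stock lattice S(k, i) with i counting down-moves:
  k=0: S(0,0) = 24.4500
  k=1: S(1,0) = 29.0232; S(1,1) = 20.5974
  k=2: S(2,0) = 34.4517; S(2,1) = 24.4500; S(2,2) = 17.3519
  k=3: S(3,0) = 40.8956; S(3,1) = 29.0232; S(3,2) = 20.5974; S(3,3) = 14.6178
Terminal payoffs V(N, i) = max(K - S_T, 0):
  V(3,0) = 0.000000; V(3,1) = 0.000000; V(3,2) = 1.062578; V(3,3) = 7.042238
Backward induction: V(k, i) = exp(-r*dt) * [p * V(k+1, i) + (1-p) * V(k+1, i+1)]; then take max(V_cont, immediate exercise) for American.
  V(2,0) = exp(-r*dt) * [p*0.000000 + (1-p)*0.000000] = 0.000000; exercise = 0.000000; V(2,0) = max -> 0.000000
  V(2,1) = exp(-r*dt) * [p*0.000000 + (1-p)*1.062578] = 0.445779; exercise = 0.000000; V(2,1) = max -> 0.445779
  V(2,2) = exp(-r*dt) * [p*1.062578 + (1-p)*7.042238] = 3.525462; exercise = 4.308106; V(2,2) = max -> 4.308106
  V(1,0) = exp(-r*dt) * [p*0.000000 + (1-p)*0.445779] = 0.187016; exercise = 0.000000; V(1,0) = max -> 0.187016
  V(1,1) = exp(-r*dt) * [p*0.445779 + (1-p)*4.308106] = 2.046938; exercise = 1.062578; V(1,1) = max -> 2.046938
  V(0,0) = exp(-r*dt) * [p*0.187016 + (1-p)*2.046938] = 0.959252; exercise = 0.000000; V(0,0) = max -> 0.959252


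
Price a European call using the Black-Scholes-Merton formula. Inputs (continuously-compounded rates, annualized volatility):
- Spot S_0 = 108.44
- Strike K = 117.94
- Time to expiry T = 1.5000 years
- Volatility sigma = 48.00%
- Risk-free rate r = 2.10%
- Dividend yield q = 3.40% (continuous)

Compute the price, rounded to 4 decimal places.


Answer: Price = 19.8824

Derivation:
d1 = (ln(S/K) + (r - q + 0.5*sigma^2) * T) / (sigma * sqrt(T)) = 0.11791742
d2 = d1 - sigma * sqrt(T) = -0.46996012
exp(-rT) = 0.96899096; exp(-qT) = 0.95027867
C = S_0 * exp(-qT) * N(d1) - K * exp(-rT) * N(d2)
N(d1) = 0.54693346; N(d2) = 0.31919176
C = 108.4400 * 0.95027867 * 0.54693346 - 117.9400 * 0.96899096 * 0.31919176 = 19.8824


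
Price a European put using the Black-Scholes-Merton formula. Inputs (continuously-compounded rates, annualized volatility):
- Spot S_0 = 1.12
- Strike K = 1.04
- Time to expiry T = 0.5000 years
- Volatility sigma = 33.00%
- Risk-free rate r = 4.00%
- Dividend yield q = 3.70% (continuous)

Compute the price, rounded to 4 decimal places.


d1 = (ln(S/K) + (r - q + 0.5*sigma^2) * T) / (sigma * sqrt(T)) = 0.44069025
d2 = d1 - sigma * sqrt(T) = 0.20734502
exp(-rT) = 0.98019867; exp(-qT) = 0.98167007
P = K * exp(-rT) * N(-d2) - S_0 * exp(-qT) * N(-d1)
N(-d1) = 0.32971863; N(-d2) = 0.41787021
P = 1.0400 * 0.98019867 * 0.41787021 - 1.1200 * 0.98167007 * 0.32971863 = 0.0635

Answer: Price = 0.0635


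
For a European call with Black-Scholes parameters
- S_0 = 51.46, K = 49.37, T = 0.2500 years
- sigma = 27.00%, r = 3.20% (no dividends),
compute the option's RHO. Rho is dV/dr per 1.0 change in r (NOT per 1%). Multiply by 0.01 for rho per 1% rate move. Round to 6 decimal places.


Answer: Rho = 7.560591

Derivation:
d1 = 0.4338841080; d2 = 0.2988841080
phi(d1) = 0.3631039062; exp(-qT) = 1.0000000000; exp(-rT) = 0.9920319148
N(d2) = 0.6174857634
Rho = K*T*exp(-rT)*N(d2) = 49.3700 * 0.2500 * 0.9920319148 * 0.6174857634 = 7.560591


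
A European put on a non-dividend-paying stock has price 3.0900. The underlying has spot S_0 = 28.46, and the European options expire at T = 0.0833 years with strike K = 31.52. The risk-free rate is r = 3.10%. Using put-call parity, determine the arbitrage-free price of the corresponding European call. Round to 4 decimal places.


Answer: Call price = 0.1113

Derivation:
Put-call parity: C - P = S_0 * exp(-qT) - K * exp(-rT).
S_0 * exp(-qT) = 28.4600 * 1.00000000 = 28.46000000
K * exp(-rT) = 31.5200 * 0.99742103 = 31.43871091
C = P + S*exp(-qT) - K*exp(-rT)
C = 3.0900 + 28.46000000 - 31.43871091 = 0.1113


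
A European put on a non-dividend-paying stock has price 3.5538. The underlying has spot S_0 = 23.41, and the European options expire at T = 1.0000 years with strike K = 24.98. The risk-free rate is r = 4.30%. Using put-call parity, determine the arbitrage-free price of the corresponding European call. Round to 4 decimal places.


Put-call parity: C - P = S_0 * exp(-qT) - K * exp(-rT).
S_0 * exp(-qT) = 23.4100 * 1.00000000 = 23.41000000
K * exp(-rT) = 24.9800 * 0.95791139 = 23.92862652
C = P + S*exp(-qT) - K*exp(-rT)
C = 3.5538 + 23.41000000 - 23.92862652 = 3.0352

Answer: Call price = 3.0352


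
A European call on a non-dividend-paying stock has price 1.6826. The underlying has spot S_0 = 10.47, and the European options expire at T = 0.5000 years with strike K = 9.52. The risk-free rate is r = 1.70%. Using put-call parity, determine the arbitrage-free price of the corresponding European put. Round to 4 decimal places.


Answer: Put price = 0.6520

Derivation:
Put-call parity: C - P = S_0 * exp(-qT) - K * exp(-rT).
S_0 * exp(-qT) = 10.4700 * 1.00000000 = 10.47000000
K * exp(-rT) = 9.5200 * 0.99153602 = 9.43942294
P = C - S*exp(-qT) + K*exp(-rT)
P = 1.6826 - 10.47000000 + 9.43942294 = 0.6520


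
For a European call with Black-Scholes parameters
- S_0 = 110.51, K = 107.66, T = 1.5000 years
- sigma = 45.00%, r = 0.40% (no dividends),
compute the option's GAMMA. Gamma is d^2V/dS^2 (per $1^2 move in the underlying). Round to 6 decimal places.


d1 = 0.3338616443; d2 = -0.2172735478
phi(d1) = 0.3773167223; exp(-qT) = 1.0000000000; exp(-rT) = 0.9940179641
Gamma = exp(-qT) * phi(d1) / (S * sigma * sqrt(T)) = 1.0000000000 * 0.3773167223 / (110.5100 * 0.4500 * 1.2247448714) = 0.006195

Answer: Gamma = 0.006195


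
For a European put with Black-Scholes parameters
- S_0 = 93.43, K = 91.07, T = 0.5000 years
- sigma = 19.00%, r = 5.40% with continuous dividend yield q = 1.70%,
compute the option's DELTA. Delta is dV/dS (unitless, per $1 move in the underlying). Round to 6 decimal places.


Answer: Delta = -0.343379

Derivation:
d1 = 0.3953028449; d2 = 0.2609525565
phi(d1) = 0.3689586493; exp(-qT) = 0.9915360229; exp(-rT) = 0.9733612415
N(-d1) = 0.3463097001
Delta = -exp(-qT) * N(-d1) = -0.9915360229 * 0.3463097001 = -0.343379


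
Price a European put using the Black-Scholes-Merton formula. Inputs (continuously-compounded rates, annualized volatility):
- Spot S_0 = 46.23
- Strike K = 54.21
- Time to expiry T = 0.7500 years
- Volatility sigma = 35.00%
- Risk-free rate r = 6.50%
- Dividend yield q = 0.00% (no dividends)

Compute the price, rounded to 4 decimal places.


d1 = (ln(S/K) + (r - q + 0.5*sigma^2) * T) / (sigma * sqrt(T)) = -0.21295632
d2 = d1 - sigma * sqrt(T) = -0.51606522
exp(-rT) = 0.95241920; exp(-qT) = 1.00000000
P = K * exp(-rT) * N(-d2) - S_0 * exp(-qT) * N(-d1)
N(-d1) = 0.58431949; N(-d2) = 0.69709557
P = 54.2100 * 0.95241920 * 0.69709557 - 46.2300 * 1.00000000 * 0.58431949 = 8.9784

Answer: Price = 8.9784


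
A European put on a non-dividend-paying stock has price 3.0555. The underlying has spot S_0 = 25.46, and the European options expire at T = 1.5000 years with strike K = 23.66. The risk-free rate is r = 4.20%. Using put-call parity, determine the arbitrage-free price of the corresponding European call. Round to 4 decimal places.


Answer: Call price = 6.3001

Derivation:
Put-call parity: C - P = S_0 * exp(-qT) - K * exp(-rT).
S_0 * exp(-qT) = 25.4600 * 1.00000000 = 25.46000000
K * exp(-rT) = 23.6600 * 0.93894347 = 22.21540259
C = P + S*exp(-qT) - K*exp(-rT)
C = 3.0555 + 25.46000000 - 22.21540259 = 6.3001


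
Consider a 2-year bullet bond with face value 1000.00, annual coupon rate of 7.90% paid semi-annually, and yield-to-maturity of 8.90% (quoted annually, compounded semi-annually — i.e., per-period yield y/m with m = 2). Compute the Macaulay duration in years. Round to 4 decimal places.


Answer: Macaulay duration = 1.8877 years

Derivation:
Coupon per period c = face * coupon_rate / m = 39.500000
Periods per year m = 2; per-period yield y/m = 0.044500
Number of cashflows N = 4
Cashflows (t years, CF_t, discount factor 1/(1+y/m)^(m*t), PV):
  t = 0.5000: CF_t = 39.500000, DF = 0.957396, PV = 37.817137
  t = 1.0000: CF_t = 39.500000, DF = 0.916607, PV = 36.205972
  t = 1.5000: CF_t = 39.500000, DF = 0.877556, PV = 34.663448
  t = 2.0000: CF_t = 1039.500000, DF = 0.840168, PV = 873.354810
Price P = sum_t PV_t = 982.041367
Macaulay numerator sum_t t * PV_t:
  t * PV_t at t = 0.5000: 18.908569
  t * PV_t at t = 1.0000: 36.205972
  t * PV_t at t = 1.5000: 51.995172
  t * PV_t at t = 2.0000: 1746.709620
Macaulay duration D = (sum_t t * PV_t) / P = 1853.819332 / 982.041367 = 1.887720


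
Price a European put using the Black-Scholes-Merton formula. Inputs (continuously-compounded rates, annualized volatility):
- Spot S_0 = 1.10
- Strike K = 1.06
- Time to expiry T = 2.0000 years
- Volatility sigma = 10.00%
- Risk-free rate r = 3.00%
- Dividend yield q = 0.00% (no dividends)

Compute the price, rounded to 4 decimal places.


d1 = (ln(S/K) + (r - q + 0.5*sigma^2) * T) / (sigma * sqrt(T)) = 0.75689609
d2 = d1 - sigma * sqrt(T) = 0.61547473
exp(-rT) = 0.94176453; exp(-qT) = 1.00000000
P = K * exp(-rT) * N(-d2) - S_0 * exp(-qT) * N(-d1)
N(-d1) = 0.22455606; N(-d2) = 0.26912062
P = 1.0600 * 0.94176453 * 0.26912062 - 1.1000 * 1.00000000 * 0.22455606 = 0.0216

Answer: Price = 0.0216


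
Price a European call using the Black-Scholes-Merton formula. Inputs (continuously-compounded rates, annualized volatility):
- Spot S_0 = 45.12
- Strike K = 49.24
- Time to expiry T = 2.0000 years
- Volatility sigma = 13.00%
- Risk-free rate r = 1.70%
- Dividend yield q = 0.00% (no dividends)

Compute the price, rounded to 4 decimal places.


Answer: Price = 2.2999

Derivation:
d1 = (ln(S/K) + (r - q + 0.5*sigma^2) * T) / (sigma * sqrt(T)) = -0.19842882
d2 = d1 - sigma * sqrt(T) = -0.38227658
exp(-rT) = 0.96657150; exp(-qT) = 1.00000000
C = S_0 * exp(-qT) * N(d1) - K * exp(-rT) * N(d2)
N(d1) = 0.42135479; N(d2) = 0.35112811
C = 45.1200 * 1.00000000 * 0.42135479 - 49.2400 * 0.96657150 * 0.35112811 = 2.2999


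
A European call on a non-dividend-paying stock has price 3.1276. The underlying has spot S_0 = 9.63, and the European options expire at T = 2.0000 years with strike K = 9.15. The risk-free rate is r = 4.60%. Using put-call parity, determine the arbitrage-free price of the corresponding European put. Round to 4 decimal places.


Answer: Put price = 1.8434

Derivation:
Put-call parity: C - P = S_0 * exp(-qT) - K * exp(-rT).
S_0 * exp(-qT) = 9.6300 * 1.00000000 = 9.63000000
K * exp(-rT) = 9.1500 * 0.91210515 = 8.34576212
P = C - S*exp(-qT) + K*exp(-rT)
P = 3.1276 - 9.63000000 + 8.34576212 = 1.8434


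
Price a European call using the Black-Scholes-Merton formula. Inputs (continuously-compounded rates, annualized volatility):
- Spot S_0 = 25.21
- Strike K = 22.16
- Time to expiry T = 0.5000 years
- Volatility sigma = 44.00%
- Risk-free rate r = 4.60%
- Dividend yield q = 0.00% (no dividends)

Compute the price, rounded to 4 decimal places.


d1 = (ln(S/K) + (r - q + 0.5*sigma^2) * T) / (sigma * sqrt(T)) = 0.64395533
d2 = d1 - sigma * sqrt(T) = 0.33282835
exp(-rT) = 0.97726248; exp(-qT) = 1.00000000
C = S_0 * exp(-qT) * N(d1) - K * exp(-rT) * N(d2)
N(d1) = 0.74019780; N(d2) = 0.63036807
C = 25.2100 * 1.00000000 * 0.74019780 - 22.1600 * 0.97726248 * 0.63036807 = 5.0090

Answer: Price = 5.0090


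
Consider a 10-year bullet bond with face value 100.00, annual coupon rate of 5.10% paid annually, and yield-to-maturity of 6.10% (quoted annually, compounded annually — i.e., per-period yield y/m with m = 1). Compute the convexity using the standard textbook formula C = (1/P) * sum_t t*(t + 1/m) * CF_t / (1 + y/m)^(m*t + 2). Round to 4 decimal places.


Answer: Convexity = 72.0264

Derivation:
Coupon per period c = face * coupon_rate / m = 5.100000
Periods per year m = 1; per-period yield y/m = 0.061000
Number of cashflows N = 10
Cashflows (t years, CF_t, discount factor 1/(1+y/m)^(m*t), PV):
  t = 1.0000: CF_t = 5.100000, DF = 0.942507, PV = 4.806786
  t = 2.0000: CF_t = 5.100000, DF = 0.888320, PV = 4.530430
  t = 3.0000: CF_t = 5.100000, DF = 0.837247, PV = 4.269962
  t = 4.0000: CF_t = 5.100000, DF = 0.789112, PV = 4.024470
  t = 5.0000: CF_t = 5.100000, DF = 0.743743, PV = 3.793091
  t = 6.0000: CF_t = 5.100000, DF = 0.700983, PV = 3.575015
  t = 7.0000: CF_t = 5.100000, DF = 0.660682, PV = 3.369477
  t = 8.0000: CF_t = 5.100000, DF = 0.622697, PV = 3.175756
  t = 9.0000: CF_t = 5.100000, DF = 0.586897, PV = 2.993172
  t = 10.0000: CF_t = 105.100000, DF = 0.553154, PV = 58.136499
Price P = sum_t PV_t = 92.674658
Convexity numerator sum_t t*(t + 1/m) * CF_t / (1+y/m)^(m*t + 2):
  t = 1.0000: term = 8.539924
  t = 2.0000: term = 24.146817
  t = 3.0000: term = 45.517091
  t = 4.0000: term = 71.500301
  t = 5.0000: term = 101.084308
  t = 6.0000: term = 133.381745
  t = 7.0000: term = 167.617650
  t = 8.0000: term = 203.118197
  t = 9.0000: term = 239.300421
  t = 10.0000: term = 5680.816936
Convexity = (1/P) * sum = 6675.023391 / 92.674658 = 72.026415


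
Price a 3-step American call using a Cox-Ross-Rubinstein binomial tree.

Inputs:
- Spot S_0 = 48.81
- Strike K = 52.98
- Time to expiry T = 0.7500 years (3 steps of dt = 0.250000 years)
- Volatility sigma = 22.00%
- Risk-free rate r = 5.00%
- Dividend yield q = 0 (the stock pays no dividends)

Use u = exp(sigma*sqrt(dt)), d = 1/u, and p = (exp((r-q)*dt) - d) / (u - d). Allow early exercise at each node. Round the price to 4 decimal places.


dt = T/N = 0.250000
u = exp(sigma*sqrt(dt)) = 1.116278; d = 1/u = 0.895834
p = (exp((r-q)*dt) - d) / (u - d) = 0.529587
Discount per step: exp(-r*dt) = 0.987578
Stock lattice S(k, i) with i counting down-moves:
  k=0: S(0,0) = 48.8100
  k=1: S(1,0) = 54.4855; S(1,1) = 43.7257
  k=2: S(2,0) = 60.8210; S(2,1) = 48.8100; S(2,2) = 39.1709
  k=3: S(3,0) = 67.8932; S(3,1) = 54.4855; S(3,2) = 43.7257; S(3,3) = 35.0907
Terminal payoffs V(N, i) = max(S_T - K, 0):
  V(3,0) = 14.913154; V(3,1) = 1.505533; V(3,2) = 0.000000; V(3,3) = 0.000000
Backward induction: V(k, i) = exp(-r*dt) * [p * V(k+1, i) + (1-p) * V(k+1, i+1)]; then take max(V_cont, immediate exercise) for American.
  V(2,0) = exp(-r*dt) * [p*14.913154 + (1-p)*1.505533] = 8.499133; exercise = 7.841005; V(2,0) = max -> 8.499133
  V(2,1) = exp(-r*dt) * [p*1.505533 + (1-p)*0.000000] = 0.787407; exercise = 0.000000; V(2,1) = max -> 0.787407
  V(2,2) = exp(-r*dt) * [p*0.000000 + (1-p)*0.000000] = 0.000000; exercise = 0.000000; V(2,2) = max -> 0.000000
  V(1,0) = exp(-r*dt) * [p*8.499133 + (1-p)*0.787407] = 4.810925; exercise = 1.505533; V(1,0) = max -> 4.810925
  V(1,1) = exp(-r*dt) * [p*0.787407 + (1-p)*0.000000] = 0.411821; exercise = 0.000000; V(1,1) = max -> 0.411821
  V(0,0) = exp(-r*dt) * [p*4.810925 + (1-p)*0.411821] = 2.707475; exercise = 0.000000; V(0,0) = max -> 2.707475

Answer: Price = V(0,0) = 2.7075


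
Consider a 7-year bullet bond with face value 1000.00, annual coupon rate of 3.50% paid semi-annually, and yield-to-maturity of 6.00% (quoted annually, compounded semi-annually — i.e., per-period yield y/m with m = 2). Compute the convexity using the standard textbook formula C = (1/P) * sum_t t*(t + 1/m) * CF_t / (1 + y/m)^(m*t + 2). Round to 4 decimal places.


Answer: Convexity = 42.0240

Derivation:
Coupon per period c = face * coupon_rate / m = 17.500000
Periods per year m = 2; per-period yield y/m = 0.030000
Number of cashflows N = 14
Cashflows (t years, CF_t, discount factor 1/(1+y/m)^(m*t), PV):
  t = 0.5000: CF_t = 17.500000, DF = 0.970874, PV = 16.990291
  t = 1.0000: CF_t = 17.500000, DF = 0.942596, PV = 16.495428
  t = 1.5000: CF_t = 17.500000, DF = 0.915142, PV = 16.014979
  t = 2.0000: CF_t = 17.500000, DF = 0.888487, PV = 15.548523
  t = 2.5000: CF_t = 17.500000, DF = 0.862609, PV = 15.095654
  t = 3.0000: CF_t = 17.500000, DF = 0.837484, PV = 14.655974
  t = 3.5000: CF_t = 17.500000, DF = 0.813092, PV = 14.229101
  t = 4.0000: CF_t = 17.500000, DF = 0.789409, PV = 13.814662
  t = 4.5000: CF_t = 17.500000, DF = 0.766417, PV = 13.412293
  t = 5.0000: CF_t = 17.500000, DF = 0.744094, PV = 13.021644
  t = 5.5000: CF_t = 17.500000, DF = 0.722421, PV = 12.642372
  t = 6.0000: CF_t = 17.500000, DF = 0.701380, PV = 12.274148
  t = 6.5000: CF_t = 17.500000, DF = 0.680951, PV = 11.916648
  t = 7.0000: CF_t = 1017.500000, DF = 0.661118, PV = 672.687367
Price P = sum_t PV_t = 858.799086
Convexity numerator sum_t t*(t + 1/m) * CF_t / (1+y/m)^(m*t + 2):
  t = 0.5000: term = 8.007490
  t = 1.0000: term = 23.322785
  t = 1.5000: term = 45.286961
  t = 2.0000: term = 73.279872
  t = 2.5000: term = 106.718261
  t = 3.0000: term = 145.053947
  t = 3.5000: term = 187.772099
  t = 4.0000: term = 234.389583
  t = 4.5000: term = 284.453378
  t = 5.0000: term = 337.539067
  t = 5.5000: term = 393.249399
  t = 6.0000: term = 451.212902
  t = 6.5000: term = 511.082576
  t = 7.0000: term = 33288.798934
Convexity = (1/P) * sum = 36090.167255 / 858.799086 = 42.023994


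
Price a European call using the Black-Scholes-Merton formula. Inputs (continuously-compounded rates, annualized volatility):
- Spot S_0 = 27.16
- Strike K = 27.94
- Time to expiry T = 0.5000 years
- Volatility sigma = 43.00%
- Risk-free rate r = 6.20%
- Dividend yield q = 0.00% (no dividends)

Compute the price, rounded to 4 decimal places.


Answer: Price = 3.3140

Derivation:
d1 = (ln(S/K) + (r - q + 0.5*sigma^2) * T) / (sigma * sqrt(T)) = 0.16086169
d2 = d1 - sigma * sqrt(T) = -0.14319422
exp(-rT) = 0.96947557; exp(-qT) = 1.00000000
C = S_0 * exp(-qT) * N(d1) - K * exp(-rT) * N(d2)
N(d1) = 0.56389883; N(d2) = 0.44306840
C = 27.1600 * 1.00000000 * 0.56389883 - 27.9400 * 0.96947557 * 0.44306840 = 3.3140


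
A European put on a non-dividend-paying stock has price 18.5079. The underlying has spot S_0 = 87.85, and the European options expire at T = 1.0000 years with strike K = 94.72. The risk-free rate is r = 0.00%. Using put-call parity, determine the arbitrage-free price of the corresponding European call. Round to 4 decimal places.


Answer: Call price = 11.6379

Derivation:
Put-call parity: C - P = S_0 * exp(-qT) - K * exp(-rT).
S_0 * exp(-qT) = 87.8500 * 1.00000000 = 87.85000000
K * exp(-rT) = 94.7200 * 1.00000000 = 94.72000000
C = P + S*exp(-qT) - K*exp(-rT)
C = 18.5079 + 87.85000000 - 94.72000000 = 11.6379


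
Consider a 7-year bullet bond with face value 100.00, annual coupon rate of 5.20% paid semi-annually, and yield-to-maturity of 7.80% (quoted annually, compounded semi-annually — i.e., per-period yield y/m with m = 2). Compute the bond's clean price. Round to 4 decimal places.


Coupon per period c = face * coupon_rate / m = 2.600000
Periods per year m = 2; per-period yield y/m = 0.039000
Number of cashflows N = 14
Cashflows (t years, CF_t, discount factor 1/(1+y/m)^(m*t), PV):
  t = 0.5000: CF_t = 2.600000, DF = 0.962464, PV = 2.502406
  t = 1.0000: CF_t = 2.600000, DF = 0.926337, PV = 2.408476
  t = 1.5000: CF_t = 2.600000, DF = 0.891566, PV = 2.318071
  t = 2.0000: CF_t = 2.600000, DF = 0.858100, PV = 2.231060
  t = 2.5000: CF_t = 2.600000, DF = 0.825890, PV = 2.147314
  t = 3.0000: CF_t = 2.600000, DF = 0.794889, PV = 2.066712
  t = 3.5000: CF_t = 2.600000, DF = 0.765052, PV = 1.989136
  t = 4.0000: CF_t = 2.600000, DF = 0.736335, PV = 1.914472
  t = 4.5000: CF_t = 2.600000, DF = 0.708696, PV = 1.842610
  t = 5.0000: CF_t = 2.600000, DF = 0.682094, PV = 1.773446
  t = 5.5000: CF_t = 2.600000, DF = 0.656491, PV = 1.706877
  t = 6.0000: CF_t = 2.600000, DF = 0.631849, PV = 1.642808
  t = 6.5000: CF_t = 2.600000, DF = 0.608132, PV = 1.581143
  t = 7.0000: CF_t = 102.600000, DF = 0.585305, PV = 60.052307
Price P = sum_t PV_t = 86.176838

Answer: Price = 86.1768


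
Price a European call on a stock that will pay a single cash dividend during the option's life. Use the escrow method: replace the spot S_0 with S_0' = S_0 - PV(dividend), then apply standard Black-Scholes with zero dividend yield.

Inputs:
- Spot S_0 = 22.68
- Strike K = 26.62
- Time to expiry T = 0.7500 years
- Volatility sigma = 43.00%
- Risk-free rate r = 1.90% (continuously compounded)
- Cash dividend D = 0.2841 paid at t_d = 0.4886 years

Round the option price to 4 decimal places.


Answer: Price = 1.9857

Derivation:
PV(D) = D * exp(-r * t_d) = 0.2841 * 0.99075956 = 0.28147479
S_0' = S_0 - PV(D) = 22.6800 - 0.28147479 = 22.39852521
d1 = (ln(S_0'/K) + (r + sigma^2/2)*T) / (sigma*sqrt(T)) = -0.23921151
d2 = d1 - sigma*sqrt(T) = -0.61160243
exp(-rT) = 0.98585105
N(d1) = 0.40547079; N(d2) = 0.27040041
C = S_0' * N(d1) - K * exp(-rT) * N(d2) = 22.39852521 * 0.40547079 - 26.6200 * 0.98585105 * 0.27040041 = 1.9857


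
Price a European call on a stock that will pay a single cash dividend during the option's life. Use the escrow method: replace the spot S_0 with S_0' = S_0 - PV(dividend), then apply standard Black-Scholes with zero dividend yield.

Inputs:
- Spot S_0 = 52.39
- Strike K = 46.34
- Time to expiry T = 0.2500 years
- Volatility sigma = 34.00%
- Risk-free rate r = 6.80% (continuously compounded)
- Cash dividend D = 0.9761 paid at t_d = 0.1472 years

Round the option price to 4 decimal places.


PV(D) = D * exp(-r * t_d) = 0.9761 * 0.99004033 = 0.96637837
S_0' = S_0 - PV(D) = 52.3900 - 0.96637837 = 51.42362163
d1 = (ln(S_0'/K) + (r + sigma^2/2)*T) / (sigma*sqrt(T)) = 0.79730655
d2 = d1 - sigma*sqrt(T) = 0.62730655
exp(-rT) = 0.98314368
N(d1) = 0.78736349; N(d2) = 0.73477084
C = S_0' * N(d1) - K * exp(-rT) * N(d2) = 51.42362163 * 0.78736349 - 46.3400 * 0.98314368 * 0.73477084 = 7.0137

Answer: Price = 7.0137


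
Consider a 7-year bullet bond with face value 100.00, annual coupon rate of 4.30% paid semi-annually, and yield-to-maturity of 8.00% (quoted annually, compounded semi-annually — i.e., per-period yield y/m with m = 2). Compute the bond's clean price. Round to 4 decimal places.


Answer: Price = 80.4582

Derivation:
Coupon per period c = face * coupon_rate / m = 2.150000
Periods per year m = 2; per-period yield y/m = 0.040000
Number of cashflows N = 14
Cashflows (t years, CF_t, discount factor 1/(1+y/m)^(m*t), PV):
  t = 0.5000: CF_t = 2.150000, DF = 0.961538, PV = 2.067308
  t = 1.0000: CF_t = 2.150000, DF = 0.924556, PV = 1.987796
  t = 1.5000: CF_t = 2.150000, DF = 0.888996, PV = 1.911342
  t = 2.0000: CF_t = 2.150000, DF = 0.854804, PV = 1.837829
  t = 2.5000: CF_t = 2.150000, DF = 0.821927, PV = 1.767143
  t = 3.0000: CF_t = 2.150000, DF = 0.790315, PV = 1.699176
  t = 3.5000: CF_t = 2.150000, DF = 0.759918, PV = 1.633823
  t = 4.0000: CF_t = 2.150000, DF = 0.730690, PV = 1.570984
  t = 4.5000: CF_t = 2.150000, DF = 0.702587, PV = 1.510561
  t = 5.0000: CF_t = 2.150000, DF = 0.675564, PV = 1.452463
  t = 5.5000: CF_t = 2.150000, DF = 0.649581, PV = 1.396599
  t = 6.0000: CF_t = 2.150000, DF = 0.624597, PV = 1.342884
  t = 6.5000: CF_t = 2.150000, DF = 0.600574, PV = 1.291234
  t = 7.0000: CF_t = 102.150000, DF = 0.577475, PV = 58.989080
Price P = sum_t PV_t = 80.458223


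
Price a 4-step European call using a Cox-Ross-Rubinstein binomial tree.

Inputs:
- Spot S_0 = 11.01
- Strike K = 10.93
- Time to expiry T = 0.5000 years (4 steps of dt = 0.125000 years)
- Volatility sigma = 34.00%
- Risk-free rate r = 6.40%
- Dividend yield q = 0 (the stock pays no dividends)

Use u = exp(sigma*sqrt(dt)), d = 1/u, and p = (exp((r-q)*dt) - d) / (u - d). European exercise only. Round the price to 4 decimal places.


dt = T/N = 0.125000
u = exp(sigma*sqrt(dt)) = 1.127732; d = 1/u = 0.886736
p = (exp((r-q)*dt) - d) / (u - d) = 0.503313
Discount per step: exp(-r*dt) = 0.992032
Stock lattice S(k, i) with i counting down-moves:
  k=0: S(0,0) = 11.0100
  k=1: S(1,0) = 12.4163; S(1,1) = 9.7630
  k=2: S(2,0) = 14.0023; S(2,1) = 11.0100; S(2,2) = 8.6572
  k=3: S(3,0) = 15.7908; S(3,1) = 12.4163; S(3,2) = 9.7630; S(3,3) = 7.6766
  k=4: S(4,0) = 17.8078; S(4,1) = 14.0023; S(4,2) = 11.0100; S(4,3) = 8.6572; S(4,4) = 6.8071
Terminal payoffs V(N, i) = max(S_T - K, 0):
  V(4,0) = 6.877800; V(4,1) = 3.072281; V(4,2) = 0.080000; V(4,3) = 0.000000; V(4,4) = 0.000000
Backward induction: V(k, i) = exp(-r*dt) * [p * V(k+1, i) + (1-p) * V(k+1, i+1)].
  V(3,0) = exp(-r*dt) * [p*6.877800 + (1-p)*3.072281] = 4.947906
  V(3,1) = exp(-r*dt) * [p*3.072281 + (1-p)*0.080000] = 1.573416
  V(3,2) = exp(-r*dt) * [p*0.080000 + (1-p)*0.000000] = 0.039944
  V(3,3) = exp(-r*dt) * [p*0.000000 + (1-p)*0.000000] = 0.000000
  V(2,0) = exp(-r*dt) * [p*4.947906 + (1-p)*1.573416] = 3.245770
  V(2,1) = exp(-r*dt) * [p*1.573416 + (1-p)*0.039944] = 0.805292
  V(2,2) = exp(-r*dt) * [p*0.039944 + (1-p)*0.000000] = 0.019944
  V(1,0) = exp(-r*dt) * [p*3.245770 + (1-p)*0.805292] = 2.017412
  V(1,1) = exp(-r*dt) * [p*0.805292 + (1-p)*0.019944] = 0.411911
  V(0,0) = exp(-r*dt) * [p*2.017412 + (1-p)*0.411911] = 1.210259

Answer: Price = V(0,0) = 1.2103


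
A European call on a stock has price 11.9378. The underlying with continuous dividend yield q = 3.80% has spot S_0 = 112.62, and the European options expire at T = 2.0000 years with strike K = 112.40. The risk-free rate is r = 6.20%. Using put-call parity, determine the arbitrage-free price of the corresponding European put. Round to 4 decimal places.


Answer: Put price = 6.8517

Derivation:
Put-call parity: C - P = S_0 * exp(-qT) - K * exp(-rT).
S_0 * exp(-qT) = 112.6200 * 0.92681621 = 104.37804118
K * exp(-rT) = 112.4000 * 0.88337984 = 99.29189412
P = C - S*exp(-qT) + K*exp(-rT)
P = 11.9378 - 104.37804118 + 99.29189412 = 6.8517


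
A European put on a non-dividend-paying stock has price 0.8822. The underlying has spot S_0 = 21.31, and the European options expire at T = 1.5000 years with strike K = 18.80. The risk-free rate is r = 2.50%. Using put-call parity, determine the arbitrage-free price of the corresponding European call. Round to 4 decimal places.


Put-call parity: C - P = S_0 * exp(-qT) - K * exp(-rT).
S_0 * exp(-qT) = 21.3100 * 1.00000000 = 21.31000000
K * exp(-rT) = 18.8000 * 0.96319442 = 18.10805505
C = P + S*exp(-qT) - K*exp(-rT)
C = 0.8822 + 21.31000000 - 18.10805505 = 4.0841

Answer: Call price = 4.0841


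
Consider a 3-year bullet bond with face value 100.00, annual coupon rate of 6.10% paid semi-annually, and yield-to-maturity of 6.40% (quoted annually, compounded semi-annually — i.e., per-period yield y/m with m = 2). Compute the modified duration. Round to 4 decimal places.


Coupon per period c = face * coupon_rate / m = 3.050000
Periods per year m = 2; per-period yield y/m = 0.032000
Number of cashflows N = 6
Cashflows (t years, CF_t, discount factor 1/(1+y/m)^(m*t), PV):
  t = 0.5000: CF_t = 3.050000, DF = 0.968992, PV = 2.955426
  t = 1.0000: CF_t = 3.050000, DF = 0.938946, PV = 2.863785
  t = 1.5000: CF_t = 3.050000, DF = 0.909831, PV = 2.774986
  t = 2.0000: CF_t = 3.050000, DF = 0.881620, PV = 2.688940
  t = 2.5000: CF_t = 3.050000, DF = 0.854283, PV = 2.605562
  t = 3.0000: CF_t = 103.050000, DF = 0.827793, PV = 85.304082
Price P = sum_t PV_t = 99.192780
First compute Macaulay numerator sum_t t * PV_t:
  t * PV_t at t = 0.5000: 1.477713
  t * PV_t at t = 1.0000: 2.863785
  t * PV_t at t = 1.5000: 4.162479
  t * PV_t at t = 2.0000: 5.377879
  t * PV_t at t = 2.5000: 6.513904
  t * PV_t at t = 3.0000: 255.912245
Macaulay duration D = 276.308006 / 99.192780 = 2.785566
Modified duration = D / (1 + y/m) = 2.785566 / (1 + 0.032000) = 2.699192

Answer: Modified duration = 2.6992


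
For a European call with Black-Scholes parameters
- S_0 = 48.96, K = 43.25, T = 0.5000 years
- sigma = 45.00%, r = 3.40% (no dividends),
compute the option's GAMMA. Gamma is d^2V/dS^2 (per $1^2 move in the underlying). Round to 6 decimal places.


d1 = 0.6022394037; d2 = 0.2840413522
phi(d1) = 0.3327763345; exp(-qT) = 1.0000000000; exp(-rT) = 0.9831436846
Gamma = exp(-qT) * phi(d1) / (S * sigma * sqrt(T)) = 1.0000000000 * 0.3327763345 / (48.9600 * 0.4500 * 0.7071067812) = 0.021361

Answer: Gamma = 0.021361


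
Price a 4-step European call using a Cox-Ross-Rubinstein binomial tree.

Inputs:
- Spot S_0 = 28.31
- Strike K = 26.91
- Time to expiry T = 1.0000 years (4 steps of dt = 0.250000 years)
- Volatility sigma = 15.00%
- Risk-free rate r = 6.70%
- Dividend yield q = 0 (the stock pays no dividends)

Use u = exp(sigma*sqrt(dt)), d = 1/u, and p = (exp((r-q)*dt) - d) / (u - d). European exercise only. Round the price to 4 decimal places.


dt = T/N = 0.250000
u = exp(sigma*sqrt(dt)) = 1.077884; d = 1/u = 0.927743
p = (exp((r-q)*dt) - d) / (u - d) = 0.593760
Discount per step: exp(-r*dt) = 0.983390
Stock lattice S(k, i) with i counting down-moves:
  k=0: S(0,0) = 28.3100
  k=1: S(1,0) = 30.5149; S(1,1) = 26.2644
  k=2: S(2,0) = 32.8915; S(2,1) = 28.3100; S(2,2) = 24.3666
  k=3: S(3,0) = 35.4533; S(3,1) = 30.5149; S(3,2) = 26.2644; S(3,3) = 22.6060
  k=4: S(4,0) = 38.2145; S(4,1) = 32.8915; S(4,2) = 28.3100; S(4,3) = 24.3666; S(4,4) = 20.9726
Terminal payoffs V(N, i) = max(S_T - K, 0):
  V(4,0) = 11.304503; V(4,1) = 5.981527; V(4,2) = 1.400000; V(4,3) = 0.000000; V(4,4) = 0.000000
Backward induction: V(k, i) = exp(-r*dt) * [p * V(k+1, i) + (1-p) * V(k+1, i+1)].
  V(3,0) = exp(-r*dt) * [p*11.304503 + (1-p)*5.981527] = 8.990245
  V(3,1) = exp(-r*dt) * [p*5.981527 + (1-p)*1.400000] = 4.051889
  V(3,2) = exp(-r*dt) * [p*1.400000 + (1-p)*0.000000] = 0.817457
  V(3,3) = exp(-r*dt) * [p*0.000000 + (1-p)*0.000000] = 0.000000
  V(2,0) = exp(-r*dt) * [p*8.990245 + (1-p)*4.051889] = 6.868080
  V(2,1) = exp(-r*dt) * [p*4.051889 + (1-p)*0.817457] = 2.692456
  V(2,2) = exp(-r*dt) * [p*0.817457 + (1-p)*0.000000] = 0.477311
  V(1,0) = exp(-r*dt) * [p*6.868080 + (1-p)*2.692456] = 5.085870
  V(1,1) = exp(-r*dt) * [p*2.692456 + (1-p)*0.477311] = 1.762801
  V(0,0) = exp(-r*dt) * [p*5.085870 + (1-p)*1.762801] = 3.673853

Answer: Price = V(0,0) = 3.6739


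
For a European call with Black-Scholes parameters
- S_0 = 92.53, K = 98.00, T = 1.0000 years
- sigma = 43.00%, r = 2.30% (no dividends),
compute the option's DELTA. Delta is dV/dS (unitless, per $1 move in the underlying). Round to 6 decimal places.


d1 = 0.1349196223; d2 = -0.2950803777
phi(d1) = 0.3953277207; exp(-qT) = 1.0000000000; exp(-rT) = 0.9772624838
N(d1) = 0.5536622875
Delta = exp(-qT) * N(d1) = 1.0000000000 * 0.5536622875 = 0.553662

Answer: Delta = 0.553662


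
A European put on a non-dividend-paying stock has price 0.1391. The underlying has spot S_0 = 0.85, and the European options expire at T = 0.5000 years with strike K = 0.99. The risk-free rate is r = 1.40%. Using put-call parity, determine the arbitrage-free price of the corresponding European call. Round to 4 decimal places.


Put-call parity: C - P = S_0 * exp(-qT) - K * exp(-rT).
S_0 * exp(-qT) = 0.8500 * 1.00000000 = 0.85000000
K * exp(-rT) = 0.9900 * 0.99302444 = 0.98309420
C = P + S*exp(-qT) - K*exp(-rT)
C = 0.1391 + 0.85000000 - 0.98309420 = 0.0060

Answer: Call price = 0.0060


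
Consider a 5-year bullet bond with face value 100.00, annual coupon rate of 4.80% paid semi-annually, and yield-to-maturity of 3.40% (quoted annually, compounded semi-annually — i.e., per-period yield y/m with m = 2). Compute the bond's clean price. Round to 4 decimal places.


Answer: Price = 106.3877

Derivation:
Coupon per period c = face * coupon_rate / m = 2.400000
Periods per year m = 2; per-period yield y/m = 0.017000
Number of cashflows N = 10
Cashflows (t years, CF_t, discount factor 1/(1+y/m)^(m*t), PV):
  t = 0.5000: CF_t = 2.400000, DF = 0.983284, PV = 2.359882
  t = 1.0000: CF_t = 2.400000, DF = 0.966848, PV = 2.320435
  t = 1.5000: CF_t = 2.400000, DF = 0.950686, PV = 2.281647
  t = 2.0000: CF_t = 2.400000, DF = 0.934795, PV = 2.243507
  t = 2.5000: CF_t = 2.400000, DF = 0.919169, PV = 2.206005
  t = 3.0000: CF_t = 2.400000, DF = 0.903804, PV = 2.169130
  t = 3.5000: CF_t = 2.400000, DF = 0.888696, PV = 2.132871
  t = 4.0000: CF_t = 2.400000, DF = 0.873841, PV = 2.097218
  t = 4.5000: CF_t = 2.400000, DF = 0.859234, PV = 2.062161
  t = 5.0000: CF_t = 102.400000, DF = 0.844871, PV = 86.514804
Price P = sum_t PV_t = 106.387659


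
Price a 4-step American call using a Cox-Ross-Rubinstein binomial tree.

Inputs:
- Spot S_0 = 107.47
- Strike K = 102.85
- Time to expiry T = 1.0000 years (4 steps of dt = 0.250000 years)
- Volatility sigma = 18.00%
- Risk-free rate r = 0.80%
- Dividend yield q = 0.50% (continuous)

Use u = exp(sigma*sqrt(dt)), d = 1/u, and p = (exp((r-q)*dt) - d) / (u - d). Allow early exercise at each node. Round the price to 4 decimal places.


Answer: Price = V(0,0) = 10.3814

Derivation:
dt = T/N = 0.250000
u = exp(sigma*sqrt(dt)) = 1.094174; d = 1/u = 0.913931
p = (exp((r-q)*dt) - d) / (u - d) = 0.481678
Discount per step: exp(-r*dt) = 0.998002
Stock lattice S(k, i) with i counting down-moves:
  k=0: S(0,0) = 107.4700
  k=1: S(1,0) = 117.5909; S(1,1) = 98.2202
  k=2: S(2,0) = 128.6650; S(2,1) = 107.4700; S(2,2) = 89.7665
  k=3: S(3,0) = 140.7819; S(3,1) = 117.5909; S(3,2) = 98.2202; S(3,3) = 82.0404
  k=4: S(4,0) = 154.0399; S(4,1) = 128.6650; S(4,2) = 107.4700; S(4,3) = 89.7665; S(4,4) = 74.9793
Terminal payoffs V(N, i) = max(S_T - K, 0):
  V(4,0) = 51.189912; V(4,1) = 25.814950; V(4,2) = 4.620000; V(4,3) = 0.000000; V(4,4) = 0.000000
Backward induction: V(k, i) = exp(-r*dt) * [p * V(k+1, i) + (1-p) * V(k+1, i+1)]; then take max(V_cont, immediate exercise) for American.
  V(3,0) = exp(-r*dt) * [p*51.189912 + (1-p)*25.814950] = 37.961507; exercise = 37.931880; V(3,0) = max -> 37.961507
  V(3,1) = exp(-r*dt) * [p*25.814950 + (1-p)*4.620000] = 14.799508; exercise = 14.740910; V(3,1) = max -> 14.799508
  V(3,2) = exp(-r*dt) * [p*4.620000 + (1-p)*0.000000] = 2.220905; exercise = 0.000000; V(3,2) = max -> 2.220905
  V(3,3) = exp(-r*dt) * [p*0.000000 + (1-p)*0.000000] = 0.000000; exercise = 0.000000; V(3,3) = max -> 0.000000
  V(2,0) = exp(-r*dt) * [p*37.961507 + (1-p)*14.799508] = 25.904268; exercise = 25.814950; V(2,0) = max -> 25.904268
  V(2,1) = exp(-r*dt) * [p*14.799508 + (1-p)*2.220905] = 8.263196; exercise = 4.620000; V(2,1) = max -> 8.263196
  V(2,2) = exp(-r*dt) * [p*2.220905 + (1-p)*0.000000] = 1.067623; exercise = 0.000000; V(2,2) = max -> 1.067623
  V(1,0) = exp(-r*dt) * [p*25.904268 + (1-p)*8.263196] = 16.727021; exercise = 14.740910; V(1,0) = max -> 16.727021
  V(1,1) = exp(-r*dt) * [p*8.263196 + (1-p)*1.067623] = 4.524513; exercise = 0.000000; V(1,1) = max -> 4.524513
  V(0,0) = exp(-r*dt) * [p*16.727021 + (1-p)*4.524513] = 10.381406; exercise = 4.620000; V(0,0) = max -> 10.381406


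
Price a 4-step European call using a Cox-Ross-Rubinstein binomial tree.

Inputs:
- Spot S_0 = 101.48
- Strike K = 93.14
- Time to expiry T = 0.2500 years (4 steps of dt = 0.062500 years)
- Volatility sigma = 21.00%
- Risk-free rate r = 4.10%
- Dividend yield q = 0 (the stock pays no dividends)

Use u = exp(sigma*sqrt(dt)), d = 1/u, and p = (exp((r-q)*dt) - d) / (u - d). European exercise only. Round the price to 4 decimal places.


dt = T/N = 0.062500
u = exp(sigma*sqrt(dt)) = 1.053903; d = 1/u = 0.948854
p = (exp((r-q)*dt) - d) / (u - d) = 0.511303
Discount per step: exp(-r*dt) = 0.997441
Stock lattice S(k, i) with i counting down-moves:
  k=0: S(0,0) = 101.4800
  k=1: S(1,0) = 106.9500; S(1,1) = 96.2897
  k=2: S(2,0) = 112.7149; S(2,1) = 101.4800; S(2,2) = 91.3649
  k=3: S(3,0) = 118.7905; S(3,1) = 106.9500; S(3,2) = 96.2897; S(3,3) = 86.6920
  k=4: S(4,0) = 125.1936; S(4,1) = 112.7149; S(4,2) = 101.4800; S(4,3) = 91.3649; S(4,4) = 82.2581
Terminal payoffs V(N, i) = max(S_T - K, 0):
  V(4,0) = 32.053650; V(4,1) = 19.574913; V(4,2) = 8.340000; V(4,3) = 0.000000; V(4,4) = 0.000000
Backward induction: V(k, i) = exp(-r*dt) * [p * V(k+1, i) + (1-p) * V(k+1, i+1)].
  V(3,0) = exp(-r*dt) * [p*32.053650 + (1-p)*19.574913] = 25.888901
  V(3,1) = exp(-r*dt) * [p*19.574913 + (1-p)*8.340000] = 14.048398
  V(3,2) = exp(-r*dt) * [p*8.340000 + (1-p)*0.000000] = 4.253353
  V(3,3) = exp(-r*dt) * [p*0.000000 + (1-p)*0.000000] = 0.000000
  V(2,0) = exp(-r*dt) * [p*25.888901 + (1-p)*14.048398] = 20.051034
  V(2,1) = exp(-r*dt) * [p*14.048398 + (1-p)*4.253353] = 9.237885
  V(2,2) = exp(-r*dt) * [p*4.253353 + (1-p)*0.000000] = 2.169186
  V(1,0) = exp(-r*dt) * [p*20.051034 + (1-p)*9.237885] = 14.728888
  V(1,1) = exp(-r*dt) * [p*9.237885 + (1-p)*2.169186] = 5.768630
  V(0,0) = exp(-r*dt) * [p*14.728888 + (1-p)*5.768630] = 10.323547

Answer: Price = V(0,0) = 10.3235


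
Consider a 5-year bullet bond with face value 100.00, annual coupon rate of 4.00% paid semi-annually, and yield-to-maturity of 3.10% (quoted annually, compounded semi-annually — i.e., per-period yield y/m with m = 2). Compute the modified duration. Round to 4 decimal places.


Coupon per period c = face * coupon_rate / m = 2.000000
Periods per year m = 2; per-period yield y/m = 0.015500
Number of cashflows N = 10
Cashflows (t years, CF_t, discount factor 1/(1+y/m)^(m*t), PV):
  t = 0.5000: CF_t = 2.000000, DF = 0.984737, PV = 1.969473
  t = 1.0000: CF_t = 2.000000, DF = 0.969706, PV = 1.939412
  t = 1.5000: CF_t = 2.000000, DF = 0.954905, PV = 1.909810
  t = 2.0000: CF_t = 2.000000, DF = 0.940330, PV = 1.880660
  t = 2.5000: CF_t = 2.000000, DF = 0.925977, PV = 1.851955
  t = 3.0000: CF_t = 2.000000, DF = 0.911844, PV = 1.823688
  t = 3.5000: CF_t = 2.000000, DF = 0.897926, PV = 1.795852
  t = 4.0000: CF_t = 2.000000, DF = 0.884220, PV = 1.768441
  t = 4.5000: CF_t = 2.000000, DF = 0.870724, PV = 1.741449
  t = 5.0000: CF_t = 102.000000, DF = 0.857434, PV = 87.458272
Price P = sum_t PV_t = 104.139012
First compute Macaulay numerator sum_t t * PV_t:
  t * PV_t at t = 0.5000: 0.984737
  t * PV_t at t = 1.0000: 1.939412
  t * PV_t at t = 1.5000: 2.864715
  t * PV_t at t = 2.0000: 3.761320
  t * PV_t at t = 2.5000: 4.629887
  t * PV_t at t = 3.0000: 5.471063
  t * PV_t at t = 3.5000: 6.285481
  t * PV_t at t = 4.0000: 7.073764
  t * PV_t at t = 4.5000: 7.836518
  t * PV_t at t = 5.0000: 437.291362
Macaulay duration D = 478.138259 / 104.139012 = 4.591346
Modified duration = D / (1 + y/m) = 4.591346 / (1 + 0.015500) = 4.521267

Answer: Modified duration = 4.5213


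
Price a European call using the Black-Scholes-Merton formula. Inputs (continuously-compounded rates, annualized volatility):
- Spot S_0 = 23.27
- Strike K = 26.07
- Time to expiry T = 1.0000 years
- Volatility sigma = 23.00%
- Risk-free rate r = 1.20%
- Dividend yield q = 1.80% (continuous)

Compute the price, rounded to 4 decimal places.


Answer: Price = 1.0660

Derivation:
d1 = (ln(S/K) + (r - q + 0.5*sigma^2) * T) / (sigma * sqrt(T)) = -0.40508805
d2 = d1 - sigma * sqrt(T) = -0.63508805
exp(-rT) = 0.98807171; exp(-qT) = 0.98216103
C = S_0 * exp(-qT) * N(d1) - K * exp(-rT) * N(d2)
N(d1) = 0.34270640; N(d2) = 0.26268550
C = 23.2700 * 0.98216103 * 0.34270640 - 26.0700 * 0.98807171 * 0.26268550 = 1.0660
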